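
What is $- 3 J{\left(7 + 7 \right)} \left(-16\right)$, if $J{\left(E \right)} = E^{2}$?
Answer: $9408$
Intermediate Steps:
$- 3 J{\left(7 + 7 \right)} \left(-16\right) = - 3 \left(7 + 7\right)^{2} \left(-16\right) = - 3 \cdot 14^{2} \left(-16\right) = \left(-3\right) 196 \left(-16\right) = \left(-588\right) \left(-16\right) = 9408$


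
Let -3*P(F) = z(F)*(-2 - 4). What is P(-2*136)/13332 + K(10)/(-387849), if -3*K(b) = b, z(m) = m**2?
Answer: 1304301938/117518247 ≈ 11.099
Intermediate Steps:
K(b) = -b/3
P(F) = 2*F**2 (P(F) = -F**2*(-2 - 4)/3 = -F**2*(-6)/3 = -(-2)*F**2 = 2*F**2)
P(-2*136)/13332 + K(10)/(-387849) = (2*(-2*136)**2)/13332 - 1/3*10/(-387849) = (2*(-272)**2)*(1/13332) - 10/3*(-1/387849) = (2*73984)*(1/13332) + 10/1163547 = 147968*(1/13332) + 10/1163547 = 36992/3333 + 10/1163547 = 1304301938/117518247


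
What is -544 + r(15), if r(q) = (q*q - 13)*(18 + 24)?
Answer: 8360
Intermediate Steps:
r(q) = -546 + 42*q**2 (r(q) = (q**2 - 13)*42 = (-13 + q**2)*42 = -546 + 42*q**2)
-544 + r(15) = -544 + (-546 + 42*15**2) = -544 + (-546 + 42*225) = -544 + (-546 + 9450) = -544 + 8904 = 8360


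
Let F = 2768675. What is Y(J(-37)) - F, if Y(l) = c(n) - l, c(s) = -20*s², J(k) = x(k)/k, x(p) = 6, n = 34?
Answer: -103296409/37 ≈ -2.7918e+6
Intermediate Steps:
J(k) = 6/k
Y(l) = -23120 - l (Y(l) = -20*34² - l = -20*1156 - l = -23120 - l)
Y(J(-37)) - F = (-23120 - 6/(-37)) - 1*2768675 = (-23120 - 6*(-1)/37) - 2768675 = (-23120 - 1*(-6/37)) - 2768675 = (-23120 + 6/37) - 2768675 = -855434/37 - 2768675 = -103296409/37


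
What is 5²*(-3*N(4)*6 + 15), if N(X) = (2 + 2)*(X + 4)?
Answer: -14025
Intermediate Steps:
N(X) = 16 + 4*X (N(X) = 4*(4 + X) = 16 + 4*X)
5²*(-3*N(4)*6 + 15) = 5²*(-3*(16 + 4*4)*6 + 15) = 25*(-3*(16 + 16)*6 + 15) = 25*(-3*32*6 + 15) = 25*(-96*6 + 15) = 25*(-576 + 15) = 25*(-561) = -14025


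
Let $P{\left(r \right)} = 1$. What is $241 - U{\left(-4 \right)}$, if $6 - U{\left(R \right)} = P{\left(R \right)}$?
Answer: $236$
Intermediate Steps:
$U{\left(R \right)} = 5$ ($U{\left(R \right)} = 6 - 1 = 5$)
$241 - U{\left(-4 \right)} = 241 - 5 = 236$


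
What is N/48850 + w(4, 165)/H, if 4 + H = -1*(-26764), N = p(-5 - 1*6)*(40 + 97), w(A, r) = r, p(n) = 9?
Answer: 1368511/43574200 ≈ 0.031406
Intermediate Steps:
N = 1233 (N = 9*(40 + 97) = 9*137 = 1233)
H = 26760 (H = -4 - 1*(-26764) = -4 + 26764 = 26760)
N/48850 + w(4, 165)/H = 1233/48850 + 165/26760 = 1233*(1/48850) + 165*(1/26760) = 1233/48850 + 11/1784 = 1368511/43574200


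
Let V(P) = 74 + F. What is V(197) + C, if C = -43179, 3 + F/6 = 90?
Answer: -42583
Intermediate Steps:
F = 522 (F = -18 + 6*90 = -18 + 540 = 522)
V(P) = 596 (V(P) = 74 + 522 = 596)
V(197) + C = 596 - 43179 = -42583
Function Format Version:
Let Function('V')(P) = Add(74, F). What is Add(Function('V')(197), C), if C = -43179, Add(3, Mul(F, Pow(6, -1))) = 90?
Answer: -42583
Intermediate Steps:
F = 522 (F = Add(-18, Mul(6, 90)) = Add(-18, 540) = 522)
Function('V')(P) = 596 (Function('V')(P) = Add(74, 522) = 596)
Add(Function('V')(197), C) = Add(596, -43179) = -42583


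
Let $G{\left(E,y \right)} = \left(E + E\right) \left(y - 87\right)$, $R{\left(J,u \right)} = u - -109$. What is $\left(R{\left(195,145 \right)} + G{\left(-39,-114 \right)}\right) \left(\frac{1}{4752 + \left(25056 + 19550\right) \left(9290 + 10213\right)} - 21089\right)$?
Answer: $- \frac{146148163363297214}{434977785} \approx -3.3599 \cdot 10^{8}$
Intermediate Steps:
$R{\left(J,u \right)} = 109 + u$ ($R{\left(J,u \right)} = u + 109 = 109 + u$)
$G{\left(E,y \right)} = 2 E \left(-87 + y\right)$
$\left(R{\left(195,145 \right)} + G{\left(-39,-114 \right)}\right) \left(\frac{1}{4752 + \left(25056 + 19550\right) \left(9290 + 10213\right)} - 21089\right) = \left(\left(109 + 145\right) + 2 \left(-39\right) \left(-87 - 114\right)\right) \left(\frac{1}{4752 + \left(25056 + 19550\right) \left(9290 + 10213\right)} - 21089\right) = \left(254 + 2 \left(-39\right) \left(-201\right)\right) \left(\frac{1}{4752 + 44606 \cdot 19503} - 21089\right) = \left(254 + 15678\right) \left(\frac{1}{4752 + 869950818} - 21089\right) = 15932 \left(\frac{1}{869955570} - 21089\right) = 15932 \left(- \frac{18346493015729}{869955570}\right) = - \frac{146148163363297214}{434977785}$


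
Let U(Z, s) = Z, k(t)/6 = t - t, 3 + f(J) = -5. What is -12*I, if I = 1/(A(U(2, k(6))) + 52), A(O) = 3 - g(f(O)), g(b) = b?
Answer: -4/21 ≈ -0.19048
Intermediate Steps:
f(J) = -8 (f(J) = -3 - 5 = -8)
k(t) = 0 (k(t) = 6*(t - t) = 6*0 = 0)
A(O) = 11 (A(O) = 3 - 1*(-8) = 3 + 8 = 11)
I = 1/63 (I = 1/(11 + 52) = 1/63 ≈ 0.015873)
-12*I = -12*1/63 = -4/21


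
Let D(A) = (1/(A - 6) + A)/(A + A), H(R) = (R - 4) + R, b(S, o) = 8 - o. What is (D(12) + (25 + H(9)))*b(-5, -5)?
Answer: 73957/144 ≈ 513.59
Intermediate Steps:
H(R) = -4 + 2*R (H(R) = (-4 + R) + R = -4 + 2*R)
D(A) = (A + 1/(-6 + A))/(2*A) (D(A) = (1/(-6 + A) + A)/((2*A)) = (A + 1/(-6 + A))*(1/(2*A)) = (A + 1/(-6 + A))/(2*A))
(D(12) + (25 + H(9)))*b(-5, -5) = ((½)*(1 + 12² - 6*12)/(12*(-6 + 12)) + (25 + (-4 + 2*9)))*(8 - 1*(-5)) = ((½)*(1/12)*(1 + 144 - 72)/6 + (25 + (-4 + 18)))*(8 + 5) = ((½)*(1/12)*(⅙)*73 + (25 + 14))*13 = (73/144 + 39)*13 = (5689/144)*13 = 73957/144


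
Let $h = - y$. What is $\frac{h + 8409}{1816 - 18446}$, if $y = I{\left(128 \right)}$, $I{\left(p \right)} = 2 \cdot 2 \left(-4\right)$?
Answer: $- \frac{1685}{3326} \approx -0.50661$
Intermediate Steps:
$I{\left(p \right)} = -16$ ($I{\left(p \right)} = 2 \left(-8\right) = -16$)
$y = -16$
$h = 16$ ($h = \left(-1\right) \left(-16\right) = 16$)
$\frac{h + 8409}{1816 - 18446} = \frac{16 + 8409}{1816 - 18446} = \frac{8425}{-16630} = 8425 \left(- \frac{1}{16630}\right) = - \frac{1685}{3326}$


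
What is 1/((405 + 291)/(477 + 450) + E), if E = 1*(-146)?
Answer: -309/44882 ≈ -0.0068847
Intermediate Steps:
E = -146
1/((405 + 291)/(477 + 450) + E) = 1/((405 + 291)/(477 + 450) - 146) = 1/(696/927 - 146) = 1/(696*(1/927) - 146) = 1/(232/309 - 146) = 1/(-44882/309) = -309/44882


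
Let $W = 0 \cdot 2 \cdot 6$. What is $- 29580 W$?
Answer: $0$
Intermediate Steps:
$W = 0$ ($W = 0 \cdot 6 = 0$)
$- 29580 W = \left(-29580\right) 0 = 0$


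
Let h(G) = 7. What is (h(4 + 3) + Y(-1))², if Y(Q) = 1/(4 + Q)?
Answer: 484/9 ≈ 53.778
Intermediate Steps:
(h(4 + 3) + Y(-1))² = (7 + 1/(4 - 1))² = (7 + 1/3)² = (7 + ⅓)² = (22/3)² = 484/9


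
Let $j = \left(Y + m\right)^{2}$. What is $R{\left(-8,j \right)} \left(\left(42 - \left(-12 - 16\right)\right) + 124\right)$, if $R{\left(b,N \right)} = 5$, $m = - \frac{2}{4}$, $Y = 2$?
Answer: $970$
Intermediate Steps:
$m = - \frac{1}{2}$ ($m = \left(-2\right) \frac{1}{4} = - \frac{1}{2} \approx -0.5$)
$j = \frac{9}{4}$ ($j = \left(2 - \frac{1}{2}\right)^{2} = \left(\frac{3}{2}\right)^{2} = \frac{9}{4} \approx 2.25$)
$R{\left(-8,j \right)} \left(\left(42 - \left(-12 - 16\right)\right) + 124\right) = 5 \left(\left(42 - \left(-12 - 16\right)\right) + 124\right) = 5 \left(\left(42 - -28\right) + 124\right) = 5 \left(\left(42 + 28\right) + 124\right) = 5 \left(70 + 124\right) = 5 \cdot 194 = 970$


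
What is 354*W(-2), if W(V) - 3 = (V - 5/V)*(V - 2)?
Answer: 354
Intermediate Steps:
W(V) = 3 + (-2 + V)*(V - 5/V) (W(V) = 3 + (V - 5/V)*(V - 2) = 3 + (V - 5/V)*(-2 + V) = 3 + (-2 + V)*(V - 5/V))
354*W(-2) = 354*(-2 + (-2)**2 - 2*(-2) + 10/(-2)) = 354*(-2 + 4 + 4 + 10*(-1/2)) = 354*(-2 + 4 + 4 - 5) = 354*1 = 354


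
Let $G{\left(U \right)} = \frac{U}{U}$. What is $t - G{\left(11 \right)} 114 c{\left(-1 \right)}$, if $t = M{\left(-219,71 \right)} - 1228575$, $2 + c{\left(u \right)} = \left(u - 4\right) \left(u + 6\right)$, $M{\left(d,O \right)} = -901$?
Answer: $-1226398$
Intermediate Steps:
$G{\left(U \right)} = 1$
$c{\left(u \right)} = -2 + \left(-4 + u\right) \left(6 + u\right)$ ($c{\left(u \right)} = -2 + \left(u - 4\right) \left(u + 6\right) = -2 + \left(-4 + u\right) \left(6 + u\right)$)
$t = -1229476$ ($t = -901 - 1228575 = -1229476$)
$t - G{\left(11 \right)} 114 c{\left(-1 \right)} = -1229476 - 1 \cdot 114 \left(-26 + \left(-1\right)^{2} + 2 \left(-1\right)\right) = -1229476 - 114 \left(-26 + 1 - 2\right) = -1229476 - 114 \left(-27\right) = -1229476 - -3078 = -1229476 + 3078 = -1226398$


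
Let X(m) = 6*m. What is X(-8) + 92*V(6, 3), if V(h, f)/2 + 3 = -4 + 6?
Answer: -232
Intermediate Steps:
V(h, f) = -2 (V(h, f) = -6 + 2*(-4 + 6) = -6 + 2*2 = -6 + 4 = -2)
X(-8) + 92*V(6, 3) = 6*(-8) + 92*(-2) = -48 - 184 = -232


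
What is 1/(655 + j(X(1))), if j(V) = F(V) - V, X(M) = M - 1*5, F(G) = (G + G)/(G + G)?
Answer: 1/660 ≈ 0.0015152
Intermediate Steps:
F(G) = 1 (F(G) = (2*G)/((2*G)) = (2*G)*(1/(2*G)) = 1)
X(M) = -5 + M (X(M) = M - 5 = -5 + M)
j(V) = 1 - V
1/(655 + j(X(1))) = 1/(655 + (1 - (-5 + 1))) = 1/(655 + (1 - 1*(-4))) = 1/(655 + (1 + 4)) = 1/(655 + 5) = 1/660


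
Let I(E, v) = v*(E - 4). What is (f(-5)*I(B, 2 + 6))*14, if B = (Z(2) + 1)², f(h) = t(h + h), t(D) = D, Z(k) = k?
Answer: -5600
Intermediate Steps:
f(h) = 2*h (f(h) = h + h = 2*h)
B = 9 (B = (2 + 1)² = 3² = 9)
I(E, v) = v*(-4 + E)
(f(-5)*I(B, 2 + 6))*14 = ((2*(-5))*((2 + 6)*(-4 + 9)))*14 = -80*5*14 = -10*40*14 = -400*14 = -5600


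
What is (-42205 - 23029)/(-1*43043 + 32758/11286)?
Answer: 16732521/11039785 ≈ 1.5157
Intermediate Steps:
(-42205 - 23029)/(-1*43043 + 32758/11286) = -65234/(-43043 + 32758*(1/11286)) = -65234/(-43043 + 1489/513) = -65234/(-22079570/513) = -65234*(-513/22079570) = 16732521/11039785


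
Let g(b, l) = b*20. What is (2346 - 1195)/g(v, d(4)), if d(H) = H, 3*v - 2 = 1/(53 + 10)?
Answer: 217539/2540 ≈ 85.645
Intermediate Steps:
v = 127/189 (v = ⅔ + 1/(3*(53 + 10)) = ⅔ + (⅓)/63 = ⅔ + (⅓)*(1/63) = ⅔ + 1/189 = 127/189 ≈ 0.67196)
g(b, l) = 20*b
(2346 - 1195)/g(v, d(4)) = (2346 - 1195)/((20*(127/189))) = 1151/(2540/189) = 1151*(189/2540) = 217539/2540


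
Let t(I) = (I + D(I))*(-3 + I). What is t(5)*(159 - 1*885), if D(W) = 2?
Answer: -10164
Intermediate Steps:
t(I) = (-3 + I)*(2 + I) (t(I) = (I + 2)*(-3 + I) = (2 + I)*(-3 + I) = (-3 + I)*(2 + I))
t(5)*(159 - 1*885) = (-6 + 5**2 - 1*5)*(159 - 1*885) = (-6 + 25 - 5)*(159 - 885) = 14*(-726) = -10164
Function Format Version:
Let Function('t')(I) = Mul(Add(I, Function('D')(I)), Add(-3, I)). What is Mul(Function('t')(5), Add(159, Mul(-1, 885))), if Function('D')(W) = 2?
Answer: -10164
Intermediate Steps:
Function('t')(I) = Mul(Add(-3, I), Add(2, I)) (Function('t')(I) = Mul(Add(I, 2), Add(-3, I)) = Mul(Add(2, I), Add(-3, I)) = Mul(Add(-3, I), Add(2, I)))
Mul(Function('t')(5), Add(159, Mul(-1, 885))) = Mul(Add(-6, Pow(5, 2), Mul(-1, 5)), Add(159, Mul(-1, 885))) = Mul(Add(-6, 25, -5), Add(159, -885)) = Mul(14, -726) = -10164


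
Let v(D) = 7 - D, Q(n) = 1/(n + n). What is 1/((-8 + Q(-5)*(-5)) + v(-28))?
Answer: 2/55 ≈ 0.036364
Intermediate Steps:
Q(n) = 1/(2*n)
1/((-8 + Q(-5)*(-5)) + v(-28)) = 1/((-8 + ((½)/(-5))*(-5)) + (7 - 1*(-28))) = 1/((-8 + ((½)*(-⅕))*(-5)) + (7 + 28)) = 1/((-8 - ⅒*(-5)) + 35) = 1/((-8 + ½) + 35) = 1/(-15/2 + 35) = 1/(55/2) = 2/55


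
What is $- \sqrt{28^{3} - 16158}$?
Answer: $- \sqrt{5794} \approx -76.118$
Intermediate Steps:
$- \sqrt{28^{3} - 16158} = - \sqrt{21952 - 16158} = - \sqrt{5794}$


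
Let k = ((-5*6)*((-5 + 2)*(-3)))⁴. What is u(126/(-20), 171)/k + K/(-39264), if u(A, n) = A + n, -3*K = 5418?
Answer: 37028668699/805034700000 ≈ 0.045996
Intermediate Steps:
K = -1806 (K = -⅓*5418 = -1806)
k = 5314410000 (k = (-(-90)*(-3))⁴ = (-30*9)⁴ = (-270)⁴ = 5314410000)
u(126/(-20), 171)/k + K/(-39264) = (126/(-20) + 171)/5314410000 - 1806/(-39264) = (126*(-1/20) + 171)*(1/5314410000) - 1806*(-1/39264) = (-63/10 + 171)*(1/5314410000) + 301/6544 = (1647/10)*(1/5314410000) + 301/6544 = 61/1968300000 + 301/6544 = 37028668699/805034700000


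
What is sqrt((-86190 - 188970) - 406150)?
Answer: I*sqrt(681310) ≈ 825.42*I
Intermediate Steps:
sqrt((-86190 - 188970) - 406150) = sqrt(-275160 - 406150) = sqrt(-681310) = I*sqrt(681310)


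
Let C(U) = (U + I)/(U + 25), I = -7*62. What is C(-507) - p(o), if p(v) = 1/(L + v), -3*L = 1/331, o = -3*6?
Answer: 17299001/8615750 ≈ 2.0078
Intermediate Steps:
I = -434
o = -18
L = -1/993 (L = -⅓/331 = -⅓*1/331 = -1/993 ≈ -0.0010071)
p(v) = 1/(-1/993 + v)
C(U) = (-434 + U)/(25 + U) (C(U) = (U - 434)/(U + 25) = (-434 + U)/(25 + U))
C(-507) - p(o) = (-434 - 507)/(25 - 507) - 993/(-1 + 993*(-18)) = -941/(-482) - 993/(-1 - 17874) = -1/482*(-941) - 993/(-17875) = 941/482 - 993*(-1)/17875 = 941/482 - 1*(-993/17875) = 941/482 + 993/17875 = 17299001/8615750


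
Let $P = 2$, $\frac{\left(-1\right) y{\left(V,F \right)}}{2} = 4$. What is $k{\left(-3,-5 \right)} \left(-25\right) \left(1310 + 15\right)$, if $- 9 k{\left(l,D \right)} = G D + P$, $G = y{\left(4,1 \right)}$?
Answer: $\frac{463750}{3} \approx 1.5458 \cdot 10^{5}$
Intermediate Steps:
$y{\left(V,F \right)} = -8$ ($y{\left(V,F \right)} = \left(-2\right) 4 = -8$)
$G = -8$
$k{\left(l,D \right)} = - \frac{2}{9} + \frac{8 D}{9}$ ($k{\left(l,D \right)} = - \frac{- 8 D + 2}{9} = - \frac{2 - 8 D}{9} = - \frac{2}{9} + \frac{8 D}{9}$)
$k{\left(-3,-5 \right)} \left(-25\right) \left(1310 + 15\right) = \left(- \frac{2}{9} + \frac{8}{9} \left(-5\right)\right) \left(-25\right) \left(1310 + 15\right) = \left(- \frac{2}{9} - \frac{40}{9}\right) \left(-25\right) 1325 = \left(- \frac{14}{3}\right) \left(-25\right) 1325 = \frac{350}{3} \cdot 1325 = \frac{463750}{3}$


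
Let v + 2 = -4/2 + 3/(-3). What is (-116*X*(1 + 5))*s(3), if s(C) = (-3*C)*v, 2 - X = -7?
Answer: -281880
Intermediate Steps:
X = 9 (X = 2 - 1*(-7) = 2 + 7 = 9)
v = -5 (v = -2 + (-4/2 + 3/(-3)) = -2 + (-4*½ + 3*(-⅓)) = -2 + (-2 - 1) = -2 - 3 = -5)
s(C) = 15*C (s(C) = -3*C*(-5) = 15*C)
(-116*X*(1 + 5))*s(3) = (-1044*(1 + 5))*(15*3) = -1044*6*45 = -116*54*45 = -6264*45 = -281880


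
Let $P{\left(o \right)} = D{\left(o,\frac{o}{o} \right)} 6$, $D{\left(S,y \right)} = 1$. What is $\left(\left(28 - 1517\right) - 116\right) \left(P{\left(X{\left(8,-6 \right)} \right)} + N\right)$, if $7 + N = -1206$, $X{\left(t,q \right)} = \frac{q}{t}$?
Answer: $1937235$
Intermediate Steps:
$N = -1213$ ($N = -7 - 1206 = -1213$)
$P{\left(o \right)} = 6$ ($P{\left(o \right)} = 1 \cdot 6 = 6$)
$\left(\left(28 - 1517\right) - 116\right) \left(P{\left(X{\left(8,-6 \right)} \right)} + N\right) = \left(\left(28 - 1517\right) - 116\right) \left(6 - 1213\right) = \left(\left(28 - 1517\right) - 116\right) \left(-1207\right) = \left(-1489 - 116\right) \left(-1207\right) = \left(-1605\right) \left(-1207\right) = 1937235$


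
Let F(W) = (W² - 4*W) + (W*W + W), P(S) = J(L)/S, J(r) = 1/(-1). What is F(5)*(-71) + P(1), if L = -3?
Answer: -2486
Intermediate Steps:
J(r) = -1
P(S) = -1/S
F(W) = -3*W + 2*W² (F(W) = (W² - 4*W) + (W² + W) = (W² - 4*W) + (W + W²) = -3*W + 2*W²)
F(5)*(-71) + P(1) = (5*(-3 + 2*5))*(-71) - 1/1 = (5*(-3 + 10))*(-71) - 1*1 = (5*7)*(-71) - 1 = 35*(-71) - 1 = -2485 - 1 = -2486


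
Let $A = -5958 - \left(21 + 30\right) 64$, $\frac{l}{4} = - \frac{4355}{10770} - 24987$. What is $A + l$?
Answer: $- \frac{117577832}{1077} \approx -1.0917 \cdot 10^{5}$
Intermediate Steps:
$l = - \frac{107645738}{1077}$ ($l = 4 \left(- \frac{4355}{10770} - 24987\right) = 4 \left(\left(-4355\right) \frac{1}{10770} - 24987\right) = 4 \left(- \frac{871}{2154} - 24987\right) = 4 \left(- \frac{53822869}{2154}\right) = - \frac{107645738}{1077} \approx -99950.0$)
$A = -9222$ ($A = -5958 - 51 \cdot 64 = -5958 - 3264 = -9222$)
$A + l = -9222 - \frac{107645738}{1077} = - \frac{117577832}{1077}$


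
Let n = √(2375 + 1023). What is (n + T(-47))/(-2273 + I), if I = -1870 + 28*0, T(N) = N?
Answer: 47/4143 - √3398/4143 ≈ -0.0027256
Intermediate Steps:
n = √3398 ≈ 58.292
I = -1870 (I = -1870 + 0 = -1870)
(n + T(-47))/(-2273 + I) = (√3398 - 47)/(-2273 - 1870) = (-47 + √3398)/(-4143) = (-47 + √3398)*(-1/4143) = 47/4143 - √3398/4143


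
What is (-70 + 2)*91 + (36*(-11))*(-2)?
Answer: -5396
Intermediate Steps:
(-70 + 2)*91 + (36*(-11))*(-2) = -68*91 - 396*(-2) = -6188 + 792 = -5396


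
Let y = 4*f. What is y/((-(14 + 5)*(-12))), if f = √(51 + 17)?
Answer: 2*√17/57 ≈ 0.14467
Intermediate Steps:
f = 2*√17 (f = √68 = 2*√17 ≈ 8.2462)
y = 8*√17 (y = 4*(2*√17) = 8*√17 ≈ 32.985)
y/((-(14 + 5)*(-12))) = (8*√17)/((-(14 + 5)*(-12))) = (8*√17)/((-19*(-12))) = (8*√17)/((-1*(-228))) = (8*√17)/228 = (8*√17)*(1/228) = 2*√17/57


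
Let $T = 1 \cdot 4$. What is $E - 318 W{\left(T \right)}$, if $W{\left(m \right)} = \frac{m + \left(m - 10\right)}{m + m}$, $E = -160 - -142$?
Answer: $\frac{123}{2} \approx 61.5$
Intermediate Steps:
$T = 4$
$E = -18$ ($E = -160 + 142 = -18$)
$W{\left(m \right)} = \frac{-10 + 2 m}{2 m}$ ($W{\left(m \right)} = \frac{m + \left(m - 10\right)}{2 m} = \left(m + \left(-10 + m\right)\right) \frac{1}{2 m} = \left(-10 + 2 m\right) \frac{1}{2 m} = \frac{-10 + 2 m}{2 m}$)
$E - 318 W{\left(T \right)} = -18 - 318 \frac{-5 + 4}{4} = -18 - 318 \cdot \frac{1}{4} \left(-1\right) = -18 - - \frac{159}{2} = -18 + \frac{159}{2} = \frac{123}{2}$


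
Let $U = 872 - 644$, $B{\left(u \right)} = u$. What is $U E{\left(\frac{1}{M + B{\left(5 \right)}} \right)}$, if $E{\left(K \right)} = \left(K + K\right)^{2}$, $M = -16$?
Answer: $\frac{912}{121} \approx 7.5372$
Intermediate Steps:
$U = 228$
$E{\left(K \right)} = 4 K^{2}$ ($E{\left(K \right)} = \left(2 K\right)^{2} = 4 K^{2}$)
$U E{\left(\frac{1}{M + B{\left(5 \right)}} \right)} = 228 \cdot 4 \left(\frac{1}{-16 + 5}\right)^{2} = 228 \cdot 4 \left(\frac{1}{-11}\right)^{2} = 228 \cdot 4 \left(- \frac{1}{11}\right)^{2} = 228 \cdot 4 \cdot \frac{1}{121} = 228 \cdot \frac{4}{121} = \frac{912}{121}$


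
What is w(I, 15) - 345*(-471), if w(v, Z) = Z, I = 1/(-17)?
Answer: 162510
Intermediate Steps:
I = -1/17 ≈ -0.058824
w(I, 15) - 345*(-471) = 15 - 345*(-471) = 15 + 162495 = 162510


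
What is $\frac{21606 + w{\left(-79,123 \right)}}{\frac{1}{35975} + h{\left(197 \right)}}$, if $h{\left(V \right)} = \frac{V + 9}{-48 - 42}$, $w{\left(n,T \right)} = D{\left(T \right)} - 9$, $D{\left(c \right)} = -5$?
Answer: $- \frac{1747737450}{185269} \approx -9433.5$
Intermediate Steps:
$w{\left(n,T \right)} = -14$ ($w{\left(n,T \right)} = -5 - 9 = -14$)
$h{\left(V \right)} = - \frac{1}{10} - \frac{V}{90}$ ($h{\left(V \right)} = \frac{9 + V}{-90} = \left(9 + V\right) \left(- \frac{1}{90}\right) = - \frac{1}{10} - \frac{V}{90}$)
$\frac{21606 + w{\left(-79,123 \right)}}{\frac{1}{35975} + h{\left(197 \right)}} = \frac{21606 - 14}{\frac{1}{35975} - \frac{103}{45}} = \frac{21592}{\frac{1}{35975} - \frac{103}{45}} = \frac{21592}{- \frac{741076}{323775}} = 21592 \left(- \frac{323775}{741076}\right) = - \frac{1747737450}{185269}$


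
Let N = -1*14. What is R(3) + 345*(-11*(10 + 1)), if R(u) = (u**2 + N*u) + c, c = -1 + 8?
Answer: -41771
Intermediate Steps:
N = -14
c = 7
R(u) = 7 + u**2 - 14*u (R(u) = (u**2 - 14*u) + 7 = 7 + u**2 - 14*u)
R(3) + 345*(-11*(10 + 1)) = (7 + 3**2 - 14*3) + 345*(-11*(10 + 1)) = (7 + 9 - 42) + 345*(-11*11) = -26 + 345*(-121) = -26 - 41745 = -41771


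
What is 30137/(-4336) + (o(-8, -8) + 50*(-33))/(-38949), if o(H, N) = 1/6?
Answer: -3499957007/506648592 ≈ -6.9081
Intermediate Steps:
o(H, N) = 1/6
30137/(-4336) + (o(-8, -8) + 50*(-33))/(-38949) = 30137/(-4336) + (1/6 + 50*(-33))/(-38949) = 30137*(-1/4336) + (1/6 - 1650)*(-1/38949) = -30137/4336 - 9899/6*(-1/38949) = -30137/4336 + 9899/233694 = -3499957007/506648592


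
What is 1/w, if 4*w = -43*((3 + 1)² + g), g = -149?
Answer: 4/5719 ≈ 0.00069942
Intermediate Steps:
w = 5719/4 (w = (-43*((3 + 1)² - 149))/4 = (-43*(4² - 149))/4 = (-43*(16 - 149))/4 = (-43*(-133))/4 = (¼)*5719 = 5719/4 ≈ 1429.8)
1/w = 1/(5719/4) = 4/5719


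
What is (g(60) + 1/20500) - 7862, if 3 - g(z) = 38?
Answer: -161888499/20500 ≈ -7897.0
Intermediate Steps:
g(z) = -35 (g(z) = 3 - 1*38 = 3 - 38 = -35)
(g(60) + 1/20500) - 7862 = (-35 + 1/20500) - 7862 = -717499/20500 - 7862 = -161888499/20500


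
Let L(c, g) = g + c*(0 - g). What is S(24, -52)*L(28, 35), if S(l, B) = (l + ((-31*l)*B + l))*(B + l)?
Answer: 1024954560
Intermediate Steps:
L(c, g) = g - c*g (L(c, g) = g + c*(-g) = g - c*g)
S(l, B) = (B + l)*(2*l - 31*B*l) (S(l, B) = (l + (-31*B*l + l))*(B + l) = (l + (l - 31*B*l))*(B + l) = (2*l - 31*B*l)*(B + l) = (B + l)*(2*l - 31*B*l))
S(24, -52)*L(28, 35) = (24*(-31*(-52)² + 2*(-52) + 2*24 - 31*(-52)*24))*(35*(1 - 1*28)) = (24*(-31*2704 - 104 + 48 + 38688))*(35*(1 - 28)) = (24*(-83824 - 104 + 48 + 38688))*(35*(-27)) = (24*(-45192))*(-945) = -1084608*(-945) = 1024954560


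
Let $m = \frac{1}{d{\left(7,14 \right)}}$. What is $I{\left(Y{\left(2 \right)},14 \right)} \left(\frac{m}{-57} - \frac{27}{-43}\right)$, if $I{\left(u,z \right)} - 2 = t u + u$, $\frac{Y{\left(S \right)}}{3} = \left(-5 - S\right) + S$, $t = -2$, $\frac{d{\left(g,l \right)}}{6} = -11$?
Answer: $\frac{1727489}{161766} \approx 10.679$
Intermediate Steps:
$d{\left(g,l \right)} = -66$ ($d{\left(g,l \right)} = 6 \left(-11\right) = -66$)
$Y{\left(S \right)} = -15$ ($Y{\left(S \right)} = 3 \left(\left(-5 - S\right) + S\right) = 3 \left(-5\right) = -15$)
$m = - \frac{1}{66}$ ($m = \frac{1}{-66} = - \frac{1}{66} \approx -0.015152$)
$I{\left(u,z \right)} = 2 - u$ ($I{\left(u,z \right)} = 2 + \left(- 2 u + u\right) = 2 - u$)
$I{\left(Y{\left(2 \right)},14 \right)} \left(\frac{m}{-57} - \frac{27}{-43}\right) = \left(2 - -15\right) \left(- \frac{1}{66 \left(-57\right)} - \frac{27}{-43}\right) = \left(2 + 15\right) \left(\left(- \frac{1}{66}\right) \left(- \frac{1}{57}\right) - - \frac{27}{43}\right) = 17 \left(\frac{1}{3762} + \frac{27}{43}\right) = 17 \cdot \frac{101617}{161766} = \frac{1727489}{161766}$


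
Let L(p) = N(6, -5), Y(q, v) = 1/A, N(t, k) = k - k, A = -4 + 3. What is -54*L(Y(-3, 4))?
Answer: 0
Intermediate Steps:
A = -1
N(t, k) = 0
Y(q, v) = -1 (Y(q, v) = 1/(-1) = 1*(-1) = -1)
L(p) = 0
-54*L(Y(-3, 4)) = -54*0 = 0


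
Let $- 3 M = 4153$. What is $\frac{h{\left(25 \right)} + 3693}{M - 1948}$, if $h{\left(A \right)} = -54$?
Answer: $- \frac{10917}{9997} \approx -1.092$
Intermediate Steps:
$M = - \frac{4153}{3}$ ($M = \left(- \frac{1}{3}\right) 4153 = - \frac{4153}{3} \approx -1384.3$)
$\frac{h{\left(25 \right)} + 3693}{M - 1948} = \frac{-54 + 3693}{- \frac{4153}{3} - 1948} = \frac{3639}{- \frac{4153}{3} - 1948} = \frac{3639}{- \frac{9997}{3}} = 3639 \left(- \frac{3}{9997}\right) = - \frac{10917}{9997}$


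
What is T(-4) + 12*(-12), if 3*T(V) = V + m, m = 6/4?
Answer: -869/6 ≈ -144.83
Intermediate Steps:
m = 3/2 (m = 6*(¼) = 3/2 ≈ 1.5000)
T(V) = ½ + V/3 (T(V) = (V + 3/2)/3 = (3/2 + V)/3 = ½ + V/3)
T(-4) + 12*(-12) = (½ + (⅓)*(-4)) + 12*(-12) = (½ - 4/3) - 144 = -⅚ - 144 = -869/6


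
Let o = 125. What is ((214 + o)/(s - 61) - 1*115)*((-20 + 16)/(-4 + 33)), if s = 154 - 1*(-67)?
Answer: 18061/1160 ≈ 15.570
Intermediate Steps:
s = 221 (s = 154 + 67 = 221)
((214 + o)/(s - 61) - 1*115)*((-20 + 16)/(-4 + 33)) = ((214 + 125)/(221 - 61) - 1*115)*((-20 + 16)/(-4 + 33)) = (339/160 - 115)*(-4/29) = -18061/160*(-4/29) = 18061/1160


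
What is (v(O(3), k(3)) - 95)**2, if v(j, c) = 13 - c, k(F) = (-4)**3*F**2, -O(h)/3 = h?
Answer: 244036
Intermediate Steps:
O(h) = -3*h
k(F) = -64*F**2
(v(O(3), k(3)) - 95)**2 = ((13 - (-64)*3**2) - 95)**2 = ((13 - (-64)*9) - 95)**2 = ((13 - 1*(-576)) - 95)**2 = ((13 + 576) - 95)**2 = (589 - 95)**2 = 494**2 = 244036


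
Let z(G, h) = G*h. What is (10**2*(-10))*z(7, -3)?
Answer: 21000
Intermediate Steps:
(10**2*(-10))*z(7, -3) = (10**2*(-10))*(7*(-3)) = (100*(-10))*(-21) = -1000*(-21) = 21000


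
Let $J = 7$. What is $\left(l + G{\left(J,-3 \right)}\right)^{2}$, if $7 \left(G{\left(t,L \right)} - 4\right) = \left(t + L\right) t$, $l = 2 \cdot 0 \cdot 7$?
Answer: $64$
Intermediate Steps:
$l = 0$ ($l = 0 \cdot 7 = 0$)
$G{\left(t,L \right)} = 4 + \frac{t \left(L + t\right)}{7}$ ($G{\left(t,L \right)} = 4 + \frac{\left(t + L\right) t}{7} = 4 + \frac{\left(L + t\right) t}{7} = 4 + \frac{t \left(L + t\right)}{7}$)
$\left(l + G{\left(J,-3 \right)}\right)^{2} = \left(0 + \left(4 + \frac{7^{2}}{7} + \frac{1}{7} \left(-3\right) 7\right)\right)^{2} = \left(0 + \left(4 + \frac{1}{7} \cdot 49 - 3\right)\right)^{2} = \left(0 + \left(4 + 7 - 3\right)\right)^{2} = \left(0 + 8\right)^{2} = 8^{2} = 64$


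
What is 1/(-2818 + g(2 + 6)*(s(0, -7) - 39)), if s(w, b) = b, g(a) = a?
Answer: -1/3186 ≈ -0.00031387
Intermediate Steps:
1/(-2818 + g(2 + 6)*(s(0, -7) - 39)) = 1/(-2818 + (2 + 6)*(-7 - 39)) = 1/(-2818 + 8*(-46)) = 1/(-2818 - 368) = 1/(-3186) = -1/3186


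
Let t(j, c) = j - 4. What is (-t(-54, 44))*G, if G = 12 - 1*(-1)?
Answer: 754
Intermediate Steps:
t(j, c) = -4 + j
G = 13 (G = 12 + 1 = 13)
(-t(-54, 44))*G = -(-4 - 54)*13 = -1*(-58)*13 = 58*13 = 754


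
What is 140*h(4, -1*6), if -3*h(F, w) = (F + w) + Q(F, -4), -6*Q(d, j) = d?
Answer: 1120/9 ≈ 124.44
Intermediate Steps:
Q(d, j) = -d/6
h(F, w) = -5*F/18 - w/3 (h(F, w) = -((F + w) - F/6)/3 = -(w + 5*F/6)/3 = -5*F/18 - w/3)
140*h(4, -1*6) = 140*(-5/18*4 - (-1)*6/3) = 140*(-10/9 - 1/3*(-6)) = 140*(-10/9 + 2) = 140*(8/9) = 1120/9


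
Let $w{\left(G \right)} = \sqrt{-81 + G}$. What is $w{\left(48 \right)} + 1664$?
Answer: $1664 + i \sqrt{33} \approx 1664.0 + 5.7446 i$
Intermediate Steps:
$w{\left(48 \right)} + 1664 = \sqrt{-81 + 48} + 1664 = \sqrt{-33} + 1664 = i \sqrt{33} + 1664 = 1664 + i \sqrt{33}$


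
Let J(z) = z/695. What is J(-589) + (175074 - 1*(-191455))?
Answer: 254737066/695 ≈ 3.6653e+5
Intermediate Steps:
J(z) = z/695 (J(z) = z*(1/695) = z/695)
J(-589) + (175074 - 1*(-191455)) = (1/695)*(-589) + (175074 - 1*(-191455)) = -589/695 + (175074 + 191455) = -589/695 + 366529 = 254737066/695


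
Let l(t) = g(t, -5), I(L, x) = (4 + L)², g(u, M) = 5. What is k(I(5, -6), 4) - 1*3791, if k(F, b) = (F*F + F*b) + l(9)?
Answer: 3099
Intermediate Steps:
l(t) = 5
k(F, b) = 5 + F² + F*b (k(F, b) = (F*F + F*b) + 5 = (F² + F*b) + 5 = 5 + F² + F*b)
k(I(5, -6), 4) - 1*3791 = (5 + ((4 + 5)²)² + (4 + 5)²*4) - 1*3791 = (5 + (9²)² + 9²*4) - 3791 = (5 + 81² + 81*4) - 3791 = (5 + 6561 + 324) - 3791 = 6890 - 3791 = 3099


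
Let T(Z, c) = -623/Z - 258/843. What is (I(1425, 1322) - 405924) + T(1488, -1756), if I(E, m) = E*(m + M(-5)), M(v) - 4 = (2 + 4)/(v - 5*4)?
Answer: 620202269321/418128 ≈ 1.4833e+6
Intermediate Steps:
M(v) = 4 + 6/(-20 + v) (M(v) = 4 + (2 + 4)/(v - 5*4) = 4 + 6/(v - 20) = 4 + 6/(-20 + v))
I(E, m) = E*(94/25 + m) (I(E, m) = E*(m + 2*(-37 + 2*(-5))/(-20 - 5)) = E*(m + 2*(-37 - 10)/(-25)) = E*(m + 2*(-1/25)*(-47)) = E*(m + 94/25) = E*(94/25 + m))
T(Z, c) = -86/281 - 623/Z (T(Z, c) = -623/Z - 258*1/843 = -623/Z - 86/281 = -86/281 - 623/Z)
(I(1425, 1322) - 405924) + T(1488, -1756) = ((1/25)*1425*(94 + 25*1322) - 405924) + (-86/281 - 623/1488) = ((1/25)*1425*(94 + 33050) - 405924) + (-86/281 - 623*1/1488) = ((1/25)*1425*33144 - 405924) + (-86/281 - 623/1488) = (1889208 - 405924) - 303031/418128 = 1483284 - 303031/418128 = 620202269321/418128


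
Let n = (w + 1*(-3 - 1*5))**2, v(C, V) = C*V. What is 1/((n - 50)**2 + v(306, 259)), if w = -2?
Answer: 1/81754 ≈ 1.2232e-5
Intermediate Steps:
n = 100 (n = (-2 + 1*(-3 - 1*5))**2 = (-2 + 1*(-3 - 5))**2 = (-2 + 1*(-8))**2 = (-2 - 8)**2 = (-10)**2 = 100)
1/((n - 50)**2 + v(306, 259)) = 1/((100 - 50)**2 + 306*259) = 1/(50**2 + 79254) = 1/(2500 + 79254) = 1/81754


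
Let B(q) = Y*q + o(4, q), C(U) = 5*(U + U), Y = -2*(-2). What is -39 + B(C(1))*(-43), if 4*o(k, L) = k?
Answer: -1802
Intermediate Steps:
o(k, L) = k/4
Y = 4
C(U) = 10*U (C(U) = 5*(2*U) = 10*U)
B(q) = 1 + 4*q (B(q) = 4*q + (¼)*4 = 4*q + 1 = 1 + 4*q)
-39 + B(C(1))*(-43) = -39 + (1 + 4*(10*1))*(-43) = -39 + (1 + 4*10)*(-43) = -39 + (1 + 40)*(-43) = -39 + 41*(-43) = -39 - 1763 = -1802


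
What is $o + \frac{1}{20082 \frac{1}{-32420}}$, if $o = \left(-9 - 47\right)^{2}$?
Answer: $\frac{31472366}{10041} \approx 3134.4$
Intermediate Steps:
$o = 3136$ ($o = \left(-56\right)^{2} = 3136$)
$o + \frac{1}{20082 \frac{1}{-32420}} = 3136 + \frac{1}{20082 \frac{1}{-32420}} = 3136 + \frac{1}{20082 \left(- \frac{1}{32420}\right)} = 3136 + \frac{1}{- \frac{10041}{16210}} = 3136 - \frac{16210}{10041} = \frac{31472366}{10041}$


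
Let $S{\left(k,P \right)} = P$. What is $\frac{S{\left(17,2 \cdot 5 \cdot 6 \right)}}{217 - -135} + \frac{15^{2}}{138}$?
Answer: $\frac{3645}{2024} \approx 1.8009$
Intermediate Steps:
$\frac{S{\left(17,2 \cdot 5 \cdot 6 \right)}}{217 - -135} + \frac{15^{2}}{138} = \frac{2 \cdot 5 \cdot 6}{217 - -135} + \frac{15^{2}}{138} = \frac{10 \cdot 6}{217 + 135} + 225 \cdot \frac{1}{138} = \frac{60}{352} + \frac{75}{46} = 60 \cdot \frac{1}{352} + \frac{75}{46} = \frac{15}{88} + \frac{75}{46} = \frac{3645}{2024}$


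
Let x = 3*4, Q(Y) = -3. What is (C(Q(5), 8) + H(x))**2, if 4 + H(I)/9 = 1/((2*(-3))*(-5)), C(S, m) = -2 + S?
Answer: 165649/100 ≈ 1656.5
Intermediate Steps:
x = 12
H(I) = -357/10 (H(I) = -36 + 9/(((2*(-3))*(-5))) = -36 + 9/((-6*(-5))) = -36 + 9/30 = -36 + 9*(1/30) = -36 + 3/10 = -357/10)
(C(Q(5), 8) + H(x))**2 = ((-2 - 3) - 357/10)**2 = (-5 - 357/10)**2 = (-407/10)**2 = 165649/100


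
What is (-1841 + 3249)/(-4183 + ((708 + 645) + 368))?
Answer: -704/1231 ≈ -0.57189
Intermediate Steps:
(-1841 + 3249)/(-4183 + ((708 + 645) + 368)) = 1408/(-4183 + (1353 + 368)) = 1408/(-4183 + 1721) = 1408/(-2462) = 1408*(-1/2462) = -704/1231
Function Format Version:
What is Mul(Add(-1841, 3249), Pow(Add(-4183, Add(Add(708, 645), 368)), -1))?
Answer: Rational(-704, 1231) ≈ -0.57189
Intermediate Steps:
Mul(Add(-1841, 3249), Pow(Add(-4183, Add(Add(708, 645), 368)), -1)) = Mul(1408, Pow(Add(-4183, Add(1353, 368)), -1)) = Mul(1408, Pow(Add(-4183, 1721), -1)) = Mul(1408, Pow(-2462, -1)) = Mul(1408, Rational(-1, 2462)) = Rational(-704, 1231)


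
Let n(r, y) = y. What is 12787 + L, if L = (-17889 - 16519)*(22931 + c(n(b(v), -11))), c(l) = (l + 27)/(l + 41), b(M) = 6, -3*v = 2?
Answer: -11835231179/15 ≈ -7.8902e+8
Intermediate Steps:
v = -⅔ (v = -⅓*2 = -⅔ ≈ -0.66667)
c(l) = (27 + l)/(41 + l)
L = -11835422984/15 (L = (-17889 - 16519)*(22931 + (27 - 11)/(41 - 11)) = -34408*(22931 + 16/30) = -34408*(22931 + (1/30)*16) = -34408*(22931 + 8/15) = -34408*343973/15 = -11835422984/15 ≈ -7.8903e+8)
12787 + L = 12787 - 11835422984/15 = -11835231179/15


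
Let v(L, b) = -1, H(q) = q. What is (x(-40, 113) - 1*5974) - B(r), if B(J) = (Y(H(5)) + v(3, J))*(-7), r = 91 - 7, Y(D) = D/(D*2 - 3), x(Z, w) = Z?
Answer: -6016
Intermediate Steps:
Y(D) = D/(-3 + 2*D) (Y(D) = D/(2*D - 3) = D/(-3 + 2*D))
r = 84
B(J) = 2 (B(J) = (5/(-3 + 2*5) - 1)*(-7) = (5/(-3 + 10) - 1)*(-7) = (5/7 - 1)*(-7) = -2/7*(-7) = 2)
(x(-40, 113) - 1*5974) - B(r) = (-40 - 1*5974) - 1*2 = (-40 - 5974) - 2 = -6014 - 2 = -6016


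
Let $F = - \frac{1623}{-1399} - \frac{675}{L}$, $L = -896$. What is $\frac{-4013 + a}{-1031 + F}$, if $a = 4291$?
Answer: $- \frac{348474112}{1289964091} \approx -0.27014$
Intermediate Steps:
$F = \frac{2398533}{1253504}$ ($F = - \frac{1623}{-1399} - \frac{675}{-896} = \left(-1623\right) \left(- \frac{1}{1399}\right) - - \frac{675}{896} = \frac{1623}{1399} + \frac{675}{896} = \frac{2398533}{1253504} \approx 1.9135$)
$\frac{-4013 + a}{-1031 + F} = \frac{-4013 + 4291}{-1031 + \frac{2398533}{1253504}} = \frac{278}{- \frac{1289964091}{1253504}} = 278 \left(- \frac{1253504}{1289964091}\right) = - \frac{348474112}{1289964091}$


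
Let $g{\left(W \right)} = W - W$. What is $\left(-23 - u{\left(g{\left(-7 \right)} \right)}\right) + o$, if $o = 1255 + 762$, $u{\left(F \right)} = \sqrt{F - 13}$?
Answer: $1994 - i \sqrt{13} \approx 1994.0 - 3.6056 i$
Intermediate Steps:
$g{\left(W \right)} = 0$
$u{\left(F \right)} = \sqrt{-13 + F}$
$o = 2017$
$\left(-23 - u{\left(g{\left(-7 \right)} \right)}\right) + o = \left(-23 - \sqrt{-13 + 0}\right) + 2017 = \left(-23 - \sqrt{-13}\right) + 2017 = \left(-23 - i \sqrt{13}\right) + 2017 = 1994 - i \sqrt{13}$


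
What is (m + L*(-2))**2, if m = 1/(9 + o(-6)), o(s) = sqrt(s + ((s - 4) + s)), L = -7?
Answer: (-11817*I + 3556*sqrt(22))/(-59*I + 18*sqrt(22)) ≈ 198.45 - 1.283*I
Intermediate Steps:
o(s) = sqrt(-4 + 3*s) (o(s) = sqrt(s + ((-4 + s) + s)) = sqrt(s + (-4 + 2*s)) = sqrt(-4 + 3*s))
m = 1/(9 + I*sqrt(22)) (m = 1/(9 + sqrt(-4 + 3*(-6))) = 1/(9 + sqrt(-4 - 18)) = 1/(9 + sqrt(-22)) = 1/(9 + I*sqrt(22)) ≈ 0.087379 - 0.045538*I)
(m + L*(-2))**2 = ((9/103 - I*sqrt(22)/103) - 7*(-2))**2 = ((9/103 - I*sqrt(22)/103) + 14)**2 = (1451/103 - I*sqrt(22)/103)**2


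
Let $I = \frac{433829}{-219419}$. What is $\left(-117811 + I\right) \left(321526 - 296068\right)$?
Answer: $- \frac{658099626732204}{219419} \approx -2.9993 \cdot 10^{9}$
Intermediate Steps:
$I = - \frac{433829}{219419}$ ($I = 433829 \left(- \frac{1}{219419}\right) = - \frac{433829}{219419} \approx -1.9772$)
$\left(-117811 + I\right) \left(321526 - 296068\right) = \left(-117811 - \frac{433829}{219419}\right) \left(321526 - 296068\right) = \left(- \frac{25850405638}{219419}\right) 25458 = - \frac{658099626732204}{219419}$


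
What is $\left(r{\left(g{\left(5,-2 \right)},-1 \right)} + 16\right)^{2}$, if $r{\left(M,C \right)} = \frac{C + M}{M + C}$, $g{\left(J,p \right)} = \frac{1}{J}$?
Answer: $289$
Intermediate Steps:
$r{\left(M,C \right)} = 1$ ($r{\left(M,C \right)} = \frac{C + M}{C + M} = 1$)
$\left(r{\left(g{\left(5,-2 \right)},-1 \right)} + 16\right)^{2} = \left(1 + 16\right)^{2} = 17^{2} = 289$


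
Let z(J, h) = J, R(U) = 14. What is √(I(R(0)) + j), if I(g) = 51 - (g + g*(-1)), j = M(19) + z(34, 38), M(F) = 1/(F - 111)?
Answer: √179837/46 ≈ 9.2189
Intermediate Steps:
M(F) = 1/(-111 + F)
j = 3127/92 (j = 1/(-111 + 19) + 34 = 1/(-92) + 34 = -1/92 + 34 = 3127/92 ≈ 33.989)
I(g) = 51 (I(g) = 51 - (g - g) = 51 - 1*0 = 51 + 0 = 51)
√(I(R(0)) + j) = √(51 + 3127/92) = √(7819/92) = √179837/46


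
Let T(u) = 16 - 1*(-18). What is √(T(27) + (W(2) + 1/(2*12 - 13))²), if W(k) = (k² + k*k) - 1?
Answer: √10198/11 ≈ 9.1805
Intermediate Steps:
W(k) = -1 + 2*k² (W(k) = (k² + k²) - 1 = 2*k² - 1 = -1 + 2*k²)
T(u) = 34 (T(u) = 16 + 18 = 34)
√(T(27) + (W(2) + 1/(2*12 - 13))²) = √(34 + ((-1 + 2*2²) + 1/(2*12 - 13))²) = √(34 + ((-1 + 2*4) + 1/(24 - 13))²) = √(34 + ((-1 + 8) + 1/11)²) = √(34 + (7 + 1/11)²) = √(34 + (78/11)²) = √(34 + 6084/121) = √(10198/121) = √10198/11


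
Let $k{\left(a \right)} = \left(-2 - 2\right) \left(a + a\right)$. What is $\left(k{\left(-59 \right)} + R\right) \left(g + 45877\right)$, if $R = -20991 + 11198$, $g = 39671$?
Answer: $-797392908$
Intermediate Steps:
$k{\left(a \right)} = - 8 a$ ($k{\left(a \right)} = - 4 \cdot 2 a = - 8 a$)
$R = -9793$
$\left(k{\left(-59 \right)} + R\right) \left(g + 45877\right) = \left(\left(-8\right) \left(-59\right) - 9793\right) \left(39671 + 45877\right) = \left(472 - 9793\right) 85548 = \left(-9321\right) 85548 = -797392908$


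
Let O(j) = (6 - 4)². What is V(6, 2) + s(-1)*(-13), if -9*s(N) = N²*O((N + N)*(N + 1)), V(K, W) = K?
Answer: 106/9 ≈ 11.778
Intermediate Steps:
O(j) = 4 (O(j) = 2² = 4)
s(N) = -4*N²/9 (s(N) = -N²*4/9 = -4*N²/9)
V(6, 2) + s(-1)*(-13) = 6 - 4/9*(-1)²*(-13) = 6 - 4/9*1*(-13) = 6 - 4/9*(-13) = 6 + 52/9 = 106/9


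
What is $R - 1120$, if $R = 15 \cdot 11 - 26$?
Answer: $-981$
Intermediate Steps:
$R = 139$ ($R = 165 - 26 = 139$)
$R - 1120 = 139 - 1120 = -981$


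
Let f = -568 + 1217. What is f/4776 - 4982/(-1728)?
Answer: 519073/171936 ≈ 3.0190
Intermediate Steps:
f = 649
f/4776 - 4982/(-1728) = 649/4776 - 4982/(-1728) = 649*(1/4776) - 4982*(-1/1728) = 649/4776 + 2491/864 = 519073/171936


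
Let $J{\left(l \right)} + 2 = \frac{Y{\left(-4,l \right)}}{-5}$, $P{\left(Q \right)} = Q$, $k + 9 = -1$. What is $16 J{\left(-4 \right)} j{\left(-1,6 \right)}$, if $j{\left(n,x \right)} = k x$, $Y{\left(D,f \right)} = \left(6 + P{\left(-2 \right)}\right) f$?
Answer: $-1152$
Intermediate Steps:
$k = -10$ ($k = -9 - 1 = -10$)
$Y{\left(D,f \right)} = 4 f$ ($Y{\left(D,f \right)} = \left(6 - 2\right) f = 4 f$)
$j{\left(n,x \right)} = - 10 x$
$J{\left(l \right)} = -2 - \frac{4 l}{5}$ ($J{\left(l \right)} = -2 + \frac{4 l}{-5} = -2 + 4 l \left(- \frac{1}{5}\right) = -2 - \frac{4 l}{5}$)
$16 J{\left(-4 \right)} j{\left(-1,6 \right)} = 16 \left(-2 - - \frac{16}{5}\right) \left(\left(-10\right) 6\right) = 16 \left(-2 + \frac{16}{5}\right) \left(-60\right) = 16 \cdot \frac{6}{5} \left(-60\right) = \frac{96}{5} \left(-60\right) = -1152$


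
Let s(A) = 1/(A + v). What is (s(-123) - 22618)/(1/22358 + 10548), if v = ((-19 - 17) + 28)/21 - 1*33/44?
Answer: -1054573066652/491804438599 ≈ -2.1443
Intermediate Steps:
v = -95/84 (v = (-36 + 28)*(1/21) - 33*1/44 = -8*1/21 - ¾ = -8/21 - ¾ = -95/84 ≈ -1.1310)
s(A) = 1/(-95/84 + A) (s(A) = 1/(A - 95/84) = 1/(-95/84 + A))
(s(-123) - 22618)/(1/22358 + 10548) = (84/(-95 + 84*(-123)) - 22618)/(1/22358 + 10548) = (84/(-95 - 10332) - 22618)/(1/22358 + 10548) = (84/(-10427) - 22618)/(235832185/22358) = (84*(-1/10427) - 22618)*(22358/235832185) = (-84/10427 - 22618)*(22358/235832185) = -235837970/10427*22358/235832185 = -1054573066652/491804438599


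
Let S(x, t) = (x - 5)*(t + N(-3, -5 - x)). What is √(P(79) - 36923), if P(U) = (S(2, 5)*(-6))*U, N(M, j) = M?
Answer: I*√34079 ≈ 184.6*I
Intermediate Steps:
S(x, t) = (-5 + x)*(-3 + t) (S(x, t) = (x - 5)*(t - 3) = (-5 + x)*(-3 + t))
P(U) = 36*U (P(U) = ((15 - 5*5 - 3*2 + 5*2)*(-6))*U = ((15 - 25 - 6 + 10)*(-6))*U = (-6*(-6))*U = 36*U)
√(P(79) - 36923) = √(36*79 - 36923) = √(2844 - 36923) = √(-34079) = I*√34079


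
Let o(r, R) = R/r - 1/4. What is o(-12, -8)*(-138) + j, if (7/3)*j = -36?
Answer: -1021/14 ≈ -72.929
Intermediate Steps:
o(r, R) = -¼ + R/r (o(r, R) = R/r - 1*¼ = R/r - ¼ = -¼ + R/r)
j = -108/7 (j = (3/7)*(-36) = -108/7 ≈ -15.429)
o(-12, -8)*(-138) + j = ((-8 - ¼*(-12))/(-12))*(-138) - 108/7 = -(-8 + 3)/12*(-138) - 108/7 = -1/12*(-5)*(-138) - 108/7 = (5/12)*(-138) - 108/7 = -115/2 - 108/7 = -1021/14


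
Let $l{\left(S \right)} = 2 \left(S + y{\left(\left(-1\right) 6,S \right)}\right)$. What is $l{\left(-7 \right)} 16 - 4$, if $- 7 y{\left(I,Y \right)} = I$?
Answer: $- \frac{1404}{7} \approx -200.57$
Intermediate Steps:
$y{\left(I,Y \right)} = - \frac{I}{7}$
$l{\left(S \right)} = \frac{12}{7} + 2 S$ ($l{\left(S \right)} = 2 \left(S - \frac{\left(-1\right) 6}{7}\right) = 2 \left(S - - \frac{6}{7}\right) = 2 \left(S + \frac{6}{7}\right) = 2 \left(\frac{6}{7} + S\right) = \frac{12}{7} + 2 S$)
$l{\left(-7 \right)} 16 - 4 = \left(\frac{12}{7} + 2 \left(-7\right)\right) 16 - 4 = \left(\frac{12}{7} - 14\right) 16 - 4 = \left(- \frac{86}{7}\right) 16 - 4 = - \frac{1376}{7} - 4 = - \frac{1404}{7}$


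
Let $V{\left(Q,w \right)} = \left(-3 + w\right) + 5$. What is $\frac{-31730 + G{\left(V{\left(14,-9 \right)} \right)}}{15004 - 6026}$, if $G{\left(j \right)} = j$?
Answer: $- \frac{31737}{8978} \approx -3.535$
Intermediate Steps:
$V{\left(Q,w \right)} = 2 + w$
$\frac{-31730 + G{\left(V{\left(14,-9 \right)} \right)}}{15004 - 6026} = \frac{-31730 + \left(2 - 9\right)}{15004 - 6026} = \frac{-31730 - 7}{8978} = \left(-31737\right) \frac{1}{8978} = - \frac{31737}{8978}$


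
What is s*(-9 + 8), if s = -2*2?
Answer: 4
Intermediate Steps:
s = -4
s*(-9 + 8) = -4*(-9 + 8) = -4*(-1) = 4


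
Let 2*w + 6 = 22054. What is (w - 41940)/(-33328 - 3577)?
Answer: 30916/36905 ≈ 0.83772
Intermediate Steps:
w = 11024 (w = -3 + (½)*22054 = -3 + 11027 = 11024)
(w - 41940)/(-33328 - 3577) = (11024 - 41940)/(-33328 - 3577) = -30916/(-36905) = -30916*(-1/36905) = 30916/36905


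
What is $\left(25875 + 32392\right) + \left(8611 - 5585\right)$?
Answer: $61293$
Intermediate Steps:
$\left(25875 + 32392\right) + \left(8611 - 5585\right) = 58267 + \left(8611 - 5585\right) = 58267 + 3026 = 61293$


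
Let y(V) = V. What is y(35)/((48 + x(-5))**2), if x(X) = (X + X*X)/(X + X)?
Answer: 35/2116 ≈ 0.016541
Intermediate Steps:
x(X) = (X + X**2)/(2*X) (x(X) = (X + X**2)/((2*X)) = (X + X**2)*(1/(2*X)) = (X + X**2)/(2*X))
y(35)/((48 + x(-5))**2) = 35/((48 + (1/2 + (1/2)*(-5)))**2) = 35/((48 + (1/2 - 5/2))**2) = 35/((48 - 2)**2) = 35/(46**2) = 35/2116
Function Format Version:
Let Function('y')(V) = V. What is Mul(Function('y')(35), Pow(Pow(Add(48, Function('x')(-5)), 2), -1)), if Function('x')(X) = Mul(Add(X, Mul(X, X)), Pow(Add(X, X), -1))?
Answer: Rational(35, 2116) ≈ 0.016541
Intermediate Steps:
Function('x')(X) = Mul(Rational(1, 2), Pow(X, -1), Add(X, Pow(X, 2))) (Function('x')(X) = Mul(Add(X, Pow(X, 2)), Pow(Mul(2, X), -1)) = Mul(Add(X, Pow(X, 2)), Mul(Rational(1, 2), Pow(X, -1))) = Mul(Rational(1, 2), Pow(X, -1), Add(X, Pow(X, 2))))
Mul(Function('y')(35), Pow(Pow(Add(48, Function('x')(-5)), 2), -1)) = Mul(35, Pow(Pow(Add(48, Add(Rational(1, 2), Mul(Rational(1, 2), -5))), 2), -1)) = Mul(35, Pow(Pow(Add(48, Add(Rational(1, 2), Rational(-5, 2))), 2), -1)) = Mul(35, Pow(Pow(Add(48, -2), 2), -1)) = Mul(35, Pow(Pow(46, 2), -1)) = Mul(35, Pow(2116, -1)) = Mul(35, Rational(1, 2116)) = Rational(35, 2116)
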